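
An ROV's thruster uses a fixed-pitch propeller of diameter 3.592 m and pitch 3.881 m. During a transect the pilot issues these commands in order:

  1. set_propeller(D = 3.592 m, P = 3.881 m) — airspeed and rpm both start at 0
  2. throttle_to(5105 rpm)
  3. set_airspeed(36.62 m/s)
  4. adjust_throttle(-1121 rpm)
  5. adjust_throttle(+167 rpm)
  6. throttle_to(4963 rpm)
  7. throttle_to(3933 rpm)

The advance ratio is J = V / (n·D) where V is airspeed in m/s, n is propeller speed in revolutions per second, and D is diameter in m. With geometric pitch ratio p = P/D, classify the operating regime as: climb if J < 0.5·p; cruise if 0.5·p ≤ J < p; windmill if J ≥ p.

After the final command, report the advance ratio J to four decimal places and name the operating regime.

set_propeller: D = 3.592 m, P = 3.881 m (p = P/D = 1.080457); state ← (V=0, rpm=0)
throttle_to(5105): rpm ← 5105
set_airspeed(36.62): V ← 36.62 m/s
adjust_throttle(-1121): rpm ← 5105 -1121 = 3984
adjust_throttle(+167): rpm ← 3984 +167 = 4151
throttle_to(4963): rpm ← 4963
throttle_to(3933): rpm ← 3933
final state: V = 36.62 m/s, rpm = 3933 → n = rpm/60 = 65.550000 rev/s
J = V / (n·D) = 36.62 / (65.550000 × 3.592) = 0.155528
regime bands: climb J<0.5402 | cruise [0.5402, 1.0805) | windmill J≥1.0805
J = 0.1555 → climb

J = 0.1555, regime = climb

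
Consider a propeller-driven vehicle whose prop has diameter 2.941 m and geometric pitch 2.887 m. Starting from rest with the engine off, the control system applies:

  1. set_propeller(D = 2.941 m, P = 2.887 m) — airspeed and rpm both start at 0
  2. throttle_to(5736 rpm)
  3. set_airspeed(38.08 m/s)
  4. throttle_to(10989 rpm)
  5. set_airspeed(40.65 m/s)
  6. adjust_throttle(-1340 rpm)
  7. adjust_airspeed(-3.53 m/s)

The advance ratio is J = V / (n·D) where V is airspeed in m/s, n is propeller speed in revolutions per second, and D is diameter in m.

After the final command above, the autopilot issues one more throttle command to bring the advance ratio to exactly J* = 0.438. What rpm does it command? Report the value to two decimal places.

set_propeller: D = 2.941 m, P = 2.887 m (p = P/D = 0.981639); state ← (V=0, rpm=0)
throttle_to(5736): rpm ← 5736
set_airspeed(38.08): V ← 38.08 m/s
throttle_to(10989): rpm ← 10989
set_airspeed(40.65): V ← 40.65 m/s
adjust_throttle(-1340): rpm ← 10989 -1340 = 9649
adjust_airspeed(-3.53): V ← 40.65 -3.53 = 37.12 m/s
final state: V = 37.12 m/s, rpm = 9649 → n = rpm/60 = 160.816667 rev/s
target J* = 0.438; solve J* = V/(n·D) for n: n = V/(J*·D) = 37.12/(0.438 × 2.941) = 28.816341 rev/s
rpm = 60·n = 1728.980451

rpm = 1728.98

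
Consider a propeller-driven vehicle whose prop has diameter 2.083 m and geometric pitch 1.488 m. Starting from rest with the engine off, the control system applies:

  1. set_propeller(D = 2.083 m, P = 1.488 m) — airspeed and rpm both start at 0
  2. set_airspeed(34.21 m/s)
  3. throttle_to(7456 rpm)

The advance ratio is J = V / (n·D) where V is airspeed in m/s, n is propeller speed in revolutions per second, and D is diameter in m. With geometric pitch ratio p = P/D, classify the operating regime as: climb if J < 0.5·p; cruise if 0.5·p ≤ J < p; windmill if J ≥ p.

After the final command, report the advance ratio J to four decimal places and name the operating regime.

J = 0.1322, regime = climb

set_propeller: D = 2.083 m, P = 1.488 m (p = P/D = 0.714354); state ← (V=0, rpm=0)
set_airspeed(34.21): V ← 34.21 m/s
throttle_to(7456): rpm ← 7456
final state: V = 34.21 m/s, rpm = 7456 → n = rpm/60 = 124.266667 rev/s
J = V / (n·D) = 34.21 / (124.266667 × 2.083) = 0.132163
regime bands: climb J<0.3572 | cruise [0.3572, 0.7144) | windmill J≥0.7144
J = 0.1322 → climb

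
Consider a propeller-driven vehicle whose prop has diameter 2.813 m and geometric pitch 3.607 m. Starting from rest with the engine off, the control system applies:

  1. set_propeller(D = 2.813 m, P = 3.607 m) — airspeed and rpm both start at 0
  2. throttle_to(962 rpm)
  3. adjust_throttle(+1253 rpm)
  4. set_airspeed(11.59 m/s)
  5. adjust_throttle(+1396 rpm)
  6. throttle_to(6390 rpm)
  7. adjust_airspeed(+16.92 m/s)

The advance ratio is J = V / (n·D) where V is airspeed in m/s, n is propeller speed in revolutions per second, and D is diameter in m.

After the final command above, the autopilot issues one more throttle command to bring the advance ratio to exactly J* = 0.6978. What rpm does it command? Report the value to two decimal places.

rpm = 871.46

set_propeller: D = 2.813 m, P = 3.607 m (p = P/D = 1.282261); state ← (V=0, rpm=0)
throttle_to(962): rpm ← 962
adjust_throttle(+1253): rpm ← 962 +1253 = 2215
set_airspeed(11.59): V ← 11.59 m/s
adjust_throttle(+1396): rpm ← 2215 +1396 = 3611
throttle_to(6390): rpm ← 6390
adjust_airspeed(+16.92): V ← 11.59 +16.92 = 28.51 m/s
final state: V = 28.51 m/s, rpm = 6390 → n = rpm/60 = 106.500000 rev/s
target J* = 0.6978; solve J* = V/(n·D) for n: n = V/(J*·D) = 28.51/(0.6978 × 2.813) = 14.524344 rev/s
rpm = 60·n = 871.460627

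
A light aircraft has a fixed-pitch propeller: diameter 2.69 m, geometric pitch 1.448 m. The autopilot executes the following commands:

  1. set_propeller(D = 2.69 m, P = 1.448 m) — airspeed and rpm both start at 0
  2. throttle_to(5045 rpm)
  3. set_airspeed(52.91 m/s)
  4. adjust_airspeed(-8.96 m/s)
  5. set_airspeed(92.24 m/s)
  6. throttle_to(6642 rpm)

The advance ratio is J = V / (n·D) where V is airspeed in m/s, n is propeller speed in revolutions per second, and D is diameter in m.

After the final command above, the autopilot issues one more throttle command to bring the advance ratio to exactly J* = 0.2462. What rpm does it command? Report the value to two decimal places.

rpm = 8356.61

set_propeller: D = 2.69 m, P = 1.448 m (p = P/D = 0.538290); state ← (V=0, rpm=0)
throttle_to(5045): rpm ← 5045
set_airspeed(52.91): V ← 52.91 m/s
adjust_airspeed(-8.96): V ← 52.91 -8.96 = 43.95 m/s
set_airspeed(92.24): V ← 92.24 m/s
throttle_to(6642): rpm ← 6642
final state: V = 92.24 m/s, rpm = 6642 → n = rpm/60 = 110.700000 rev/s
target J* = 0.2462; solve J* = V/(n·D) for n: n = V/(J*·D) = 92.24/(0.2462 × 2.69) = 139.276860 rev/s
rpm = 60·n = 8356.611574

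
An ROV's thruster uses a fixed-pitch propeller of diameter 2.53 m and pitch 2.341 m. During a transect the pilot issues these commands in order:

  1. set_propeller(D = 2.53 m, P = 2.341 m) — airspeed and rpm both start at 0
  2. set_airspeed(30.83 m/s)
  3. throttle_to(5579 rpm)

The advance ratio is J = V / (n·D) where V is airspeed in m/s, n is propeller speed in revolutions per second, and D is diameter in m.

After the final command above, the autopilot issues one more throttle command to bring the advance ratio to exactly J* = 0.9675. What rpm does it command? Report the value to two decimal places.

set_propeller: D = 2.53 m, P = 2.341 m (p = P/D = 0.925296); state ← (V=0, rpm=0)
set_airspeed(30.83): V ← 30.83 m/s
throttle_to(5579): rpm ← 5579
final state: V = 30.83 m/s, rpm = 5579 → n = rpm/60 = 92.983333 rev/s
target J* = 0.9675; solve J* = V/(n·D) for n: n = V/(J*·D) = 30.83/(0.9675 × 2.53) = 12.595112 rev/s
rpm = 60·n = 755.706713

rpm = 755.71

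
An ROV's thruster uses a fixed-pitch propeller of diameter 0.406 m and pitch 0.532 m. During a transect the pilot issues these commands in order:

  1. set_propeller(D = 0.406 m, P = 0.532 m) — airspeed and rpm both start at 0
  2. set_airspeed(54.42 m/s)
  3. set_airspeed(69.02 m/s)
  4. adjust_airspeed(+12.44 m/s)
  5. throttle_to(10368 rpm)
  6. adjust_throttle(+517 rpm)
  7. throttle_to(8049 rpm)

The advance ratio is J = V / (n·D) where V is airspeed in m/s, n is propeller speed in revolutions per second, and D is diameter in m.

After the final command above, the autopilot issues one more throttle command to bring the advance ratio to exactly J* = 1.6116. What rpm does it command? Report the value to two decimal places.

rpm = 7469.86

set_propeller: D = 0.406 m, P = 0.532 m (p = P/D = 1.310345); state ← (V=0, rpm=0)
set_airspeed(54.42): V ← 54.42 m/s
set_airspeed(69.02): V ← 69.02 m/s
adjust_airspeed(+12.44): V ← 69.02 +12.44 = 81.46 m/s
throttle_to(10368): rpm ← 10368
adjust_throttle(+517): rpm ← 10368 +517 = 10885
throttle_to(8049): rpm ← 8049
final state: V = 81.46 m/s, rpm = 8049 → n = rpm/60 = 134.150000 rev/s
target J* = 1.6116; solve J* = V/(n·D) for n: n = V/(J*·D) = 81.46/(1.6116 × 0.406) = 124.497638 rev/s
rpm = 60·n = 7469.858306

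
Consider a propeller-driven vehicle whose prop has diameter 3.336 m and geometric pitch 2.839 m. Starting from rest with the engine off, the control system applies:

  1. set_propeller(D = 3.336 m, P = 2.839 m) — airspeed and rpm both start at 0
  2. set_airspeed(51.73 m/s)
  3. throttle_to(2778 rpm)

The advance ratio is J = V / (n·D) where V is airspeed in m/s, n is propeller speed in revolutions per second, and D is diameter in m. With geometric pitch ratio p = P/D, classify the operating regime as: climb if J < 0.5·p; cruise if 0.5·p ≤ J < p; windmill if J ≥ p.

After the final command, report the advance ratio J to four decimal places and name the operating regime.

set_propeller: D = 3.336 m, P = 2.839 m (p = P/D = 0.851019); state ← (V=0, rpm=0)
set_airspeed(51.73): V ← 51.73 m/s
throttle_to(2778): rpm ← 2778
final state: V = 51.73 m/s, rpm = 2778 → n = rpm/60 = 46.300000 rev/s
J = V / (n·D) = 51.73 / (46.300000 × 3.336) = 0.334916
regime bands: climb J<0.4255 | cruise [0.4255, 0.8510) | windmill J≥0.8510
J = 0.3349 → climb

J = 0.3349, regime = climb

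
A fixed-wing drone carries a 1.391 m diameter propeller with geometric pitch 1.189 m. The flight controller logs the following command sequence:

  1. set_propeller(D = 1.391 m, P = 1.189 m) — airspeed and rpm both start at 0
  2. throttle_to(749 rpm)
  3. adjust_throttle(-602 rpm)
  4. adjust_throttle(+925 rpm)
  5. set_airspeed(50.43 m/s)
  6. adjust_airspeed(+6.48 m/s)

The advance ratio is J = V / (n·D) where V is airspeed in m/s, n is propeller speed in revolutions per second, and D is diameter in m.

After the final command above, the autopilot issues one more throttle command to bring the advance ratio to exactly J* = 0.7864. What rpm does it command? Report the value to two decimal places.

rpm = 3121.54

set_propeller: D = 1.391 m, P = 1.189 m (p = P/D = 0.854781); state ← (V=0, rpm=0)
throttle_to(749): rpm ← 749
adjust_throttle(-602): rpm ← 749 -602 = 147
adjust_throttle(+925): rpm ← 147 +925 = 1072
set_airspeed(50.43): V ← 50.43 m/s
adjust_airspeed(+6.48): V ← 50.43 +6.48 = 56.91 m/s
final state: V = 56.91 m/s, rpm = 1072 → n = rpm/60 = 17.866667 rev/s
target J* = 0.7864; solve J* = V/(n·D) for n: n = V/(J*·D) = 56.91/(0.7864 × 1.391) = 52.025702 rev/s
rpm = 60·n = 3121.542133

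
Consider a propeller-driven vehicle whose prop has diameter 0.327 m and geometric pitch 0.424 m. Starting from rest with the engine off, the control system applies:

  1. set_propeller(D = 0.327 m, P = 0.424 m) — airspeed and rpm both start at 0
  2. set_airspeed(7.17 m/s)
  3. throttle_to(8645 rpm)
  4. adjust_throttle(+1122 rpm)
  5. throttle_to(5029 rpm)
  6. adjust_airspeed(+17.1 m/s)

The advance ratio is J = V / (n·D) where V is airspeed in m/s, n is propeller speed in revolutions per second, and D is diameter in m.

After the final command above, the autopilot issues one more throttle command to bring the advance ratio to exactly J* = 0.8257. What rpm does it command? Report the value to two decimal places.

rpm = 5393.26

set_propeller: D = 0.327 m, P = 0.424 m (p = P/D = 1.296636); state ← (V=0, rpm=0)
set_airspeed(7.17): V ← 7.17 m/s
throttle_to(8645): rpm ← 8645
adjust_throttle(+1122): rpm ← 8645 +1122 = 9767
throttle_to(5029): rpm ← 5029
adjust_airspeed(+17.1): V ← 7.17 +17.1 = 24.27 m/s
final state: V = 24.27 m/s, rpm = 5029 → n = rpm/60 = 83.816667 rev/s
target J* = 0.8257; solve J* = V/(n·D) for n: n = V/(J*·D) = 24.27/(0.8257 × 0.327) = 89.887591 rev/s
rpm = 60·n = 5393.255431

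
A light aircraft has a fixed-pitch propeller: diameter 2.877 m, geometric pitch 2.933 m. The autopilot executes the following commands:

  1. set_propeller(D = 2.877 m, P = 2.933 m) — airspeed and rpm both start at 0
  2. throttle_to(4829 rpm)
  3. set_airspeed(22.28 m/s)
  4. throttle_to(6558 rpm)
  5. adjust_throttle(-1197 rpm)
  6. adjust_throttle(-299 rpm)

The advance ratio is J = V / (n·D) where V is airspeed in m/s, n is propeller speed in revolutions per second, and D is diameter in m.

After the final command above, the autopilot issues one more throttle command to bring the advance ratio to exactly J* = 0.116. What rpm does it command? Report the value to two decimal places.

set_propeller: D = 2.877 m, P = 2.933 m (p = P/D = 1.019465); state ← (V=0, rpm=0)
throttle_to(4829): rpm ← 4829
set_airspeed(22.28): V ← 22.28 m/s
throttle_to(6558): rpm ← 6558
adjust_throttle(-1197): rpm ← 6558 -1197 = 5361
adjust_throttle(-299): rpm ← 5361 -299 = 5062
final state: V = 22.28 m/s, rpm = 5062 → n = rpm/60 = 84.366667 rev/s
target J* = 0.116; solve J* = V/(n·D) for n: n = V/(J*·D) = 22.28/(0.116 × 2.877) = 66.760155 rev/s
rpm = 60·n = 4005.609291

rpm = 4005.61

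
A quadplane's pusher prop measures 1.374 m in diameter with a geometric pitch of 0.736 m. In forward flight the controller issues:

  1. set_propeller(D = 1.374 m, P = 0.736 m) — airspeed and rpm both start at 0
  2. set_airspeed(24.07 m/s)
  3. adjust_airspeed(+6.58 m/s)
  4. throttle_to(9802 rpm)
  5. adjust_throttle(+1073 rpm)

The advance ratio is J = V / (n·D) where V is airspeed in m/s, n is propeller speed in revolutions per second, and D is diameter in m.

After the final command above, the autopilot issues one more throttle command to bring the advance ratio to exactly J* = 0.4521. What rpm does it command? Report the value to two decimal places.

rpm = 2960.47

set_propeller: D = 1.374 m, P = 0.736 m (p = P/D = 0.535662); state ← (V=0, rpm=0)
set_airspeed(24.07): V ← 24.07 m/s
adjust_airspeed(+6.58): V ← 24.07 +6.58 = 30.65 m/s
throttle_to(9802): rpm ← 9802
adjust_throttle(+1073): rpm ← 9802 +1073 = 10875
final state: V = 30.65 m/s, rpm = 10875 → n = rpm/60 = 181.250000 rev/s
target J* = 0.4521; solve J* = V/(n·D) for n: n = V/(J*·D) = 30.65/(0.4521 × 1.374) = 49.341147 rev/s
rpm = 60·n = 2960.468807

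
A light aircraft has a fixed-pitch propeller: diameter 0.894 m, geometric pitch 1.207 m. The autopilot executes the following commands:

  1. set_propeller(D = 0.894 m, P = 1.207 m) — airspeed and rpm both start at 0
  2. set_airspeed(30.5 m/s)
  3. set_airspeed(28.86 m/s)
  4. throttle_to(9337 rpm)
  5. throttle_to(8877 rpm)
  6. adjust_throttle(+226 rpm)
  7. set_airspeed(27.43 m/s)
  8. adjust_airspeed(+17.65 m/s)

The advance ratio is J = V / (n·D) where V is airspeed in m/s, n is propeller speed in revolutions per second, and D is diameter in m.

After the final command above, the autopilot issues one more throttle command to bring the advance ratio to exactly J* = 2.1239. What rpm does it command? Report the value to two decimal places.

rpm = 1424.50

set_propeller: D = 0.894 m, P = 1.207 m (p = P/D = 1.350112); state ← (V=0, rpm=0)
set_airspeed(30.5): V ← 30.5 m/s
set_airspeed(28.86): V ← 28.86 m/s
throttle_to(9337): rpm ← 9337
throttle_to(8877): rpm ← 8877
adjust_throttle(+226): rpm ← 8877 +226 = 9103
set_airspeed(27.43): V ← 27.43 m/s
adjust_airspeed(+17.65): V ← 27.43 +17.65 = 45.08 m/s
final state: V = 45.08 m/s, rpm = 9103 → n = rpm/60 = 151.716667 rev/s
target J* = 2.1239; solve J* = V/(n·D) for n: n = V/(J*·D) = 45.08/(2.1239 × 0.894) = 23.741728 rev/s
rpm = 60·n = 1424.503675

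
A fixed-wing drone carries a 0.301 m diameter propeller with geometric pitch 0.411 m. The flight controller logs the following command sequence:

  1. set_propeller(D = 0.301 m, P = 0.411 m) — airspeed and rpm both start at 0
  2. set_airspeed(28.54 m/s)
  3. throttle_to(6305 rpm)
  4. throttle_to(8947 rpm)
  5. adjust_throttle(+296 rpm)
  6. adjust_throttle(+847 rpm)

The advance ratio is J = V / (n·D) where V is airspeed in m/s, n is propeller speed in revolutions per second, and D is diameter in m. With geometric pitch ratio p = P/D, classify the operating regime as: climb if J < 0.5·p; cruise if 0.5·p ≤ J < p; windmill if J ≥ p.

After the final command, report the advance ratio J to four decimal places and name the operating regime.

J = 0.5638, regime = climb

set_propeller: D = 0.301 m, P = 0.411 m (p = P/D = 1.365449); state ← (V=0, rpm=0)
set_airspeed(28.54): V ← 28.54 m/s
throttle_to(6305): rpm ← 6305
throttle_to(8947): rpm ← 8947
adjust_throttle(+296): rpm ← 8947 +296 = 9243
adjust_throttle(+847): rpm ← 9243 +847 = 10090
final state: V = 28.54 m/s, rpm = 10090 → n = rpm/60 = 168.166667 rev/s
J = V / (n·D) = 28.54 / (168.166667 × 0.301) = 0.563829
regime bands: climb J<0.6827 | cruise [0.6827, 1.3654) | windmill J≥1.3654
J = 0.5638 → climb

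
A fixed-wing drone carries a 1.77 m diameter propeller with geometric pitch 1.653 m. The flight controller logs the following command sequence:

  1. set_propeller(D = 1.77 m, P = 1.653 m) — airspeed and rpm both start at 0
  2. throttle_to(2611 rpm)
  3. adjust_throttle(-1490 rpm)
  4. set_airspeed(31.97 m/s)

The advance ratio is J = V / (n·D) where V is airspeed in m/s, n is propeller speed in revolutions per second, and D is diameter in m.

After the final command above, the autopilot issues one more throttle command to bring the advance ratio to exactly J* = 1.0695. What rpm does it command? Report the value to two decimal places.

rpm = 1013.30

set_propeller: D = 1.77 m, P = 1.653 m (p = P/D = 0.933898); state ← (V=0, rpm=0)
throttle_to(2611): rpm ← 2611
adjust_throttle(-1490): rpm ← 2611 -1490 = 1121
set_airspeed(31.97): V ← 31.97 m/s
final state: V = 31.97 m/s, rpm = 1121 → n = rpm/60 = 18.683333 rev/s
target J* = 1.0695; solve J* = V/(n·D) for n: n = V/(J*·D) = 31.97/(1.0695 × 1.77) = 16.888403 rev/s
rpm = 60·n = 1013.304174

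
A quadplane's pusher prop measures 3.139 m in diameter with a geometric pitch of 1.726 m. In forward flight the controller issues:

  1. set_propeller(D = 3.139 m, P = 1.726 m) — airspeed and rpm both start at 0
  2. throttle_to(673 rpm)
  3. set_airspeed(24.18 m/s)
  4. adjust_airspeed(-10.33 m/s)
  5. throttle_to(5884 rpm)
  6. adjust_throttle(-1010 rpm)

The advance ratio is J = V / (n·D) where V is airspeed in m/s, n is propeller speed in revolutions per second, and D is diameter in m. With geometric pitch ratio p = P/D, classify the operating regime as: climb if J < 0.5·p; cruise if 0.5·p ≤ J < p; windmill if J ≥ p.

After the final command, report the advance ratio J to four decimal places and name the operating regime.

set_propeller: D = 3.139 m, P = 1.726 m (p = P/D = 0.549857); state ← (V=0, rpm=0)
throttle_to(673): rpm ← 673
set_airspeed(24.18): V ← 24.18 m/s
adjust_airspeed(-10.33): V ← 24.18 -10.33 = 13.85 m/s
throttle_to(5884): rpm ← 5884
adjust_throttle(-1010): rpm ← 5884 -1010 = 4874
final state: V = 13.85 m/s, rpm = 4874 → n = rpm/60 = 81.233333 rev/s
J = V / (n·D) = 13.85 / (81.233333 × 3.139) = 0.054316
regime bands: climb J<0.2749 | cruise [0.2749, 0.5499) | windmill J≥0.5499
J = 0.0543 → climb

J = 0.0543, regime = climb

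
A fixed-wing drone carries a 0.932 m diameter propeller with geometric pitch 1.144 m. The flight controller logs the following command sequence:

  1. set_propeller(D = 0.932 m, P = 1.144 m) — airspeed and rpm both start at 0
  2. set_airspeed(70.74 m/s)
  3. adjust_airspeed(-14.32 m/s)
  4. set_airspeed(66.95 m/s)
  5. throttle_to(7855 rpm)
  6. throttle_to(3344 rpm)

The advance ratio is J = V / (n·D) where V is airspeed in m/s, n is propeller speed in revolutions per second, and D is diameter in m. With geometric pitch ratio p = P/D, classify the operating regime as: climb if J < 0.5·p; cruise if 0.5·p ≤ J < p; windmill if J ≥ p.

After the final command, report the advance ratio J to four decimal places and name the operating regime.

J = 1.2889, regime = windmill

set_propeller: D = 0.932 m, P = 1.144 m (p = P/D = 1.227468); state ← (V=0, rpm=0)
set_airspeed(70.74): V ← 70.74 m/s
adjust_airspeed(-14.32): V ← 70.74 -14.32 = 56.42 m/s
set_airspeed(66.95): V ← 66.95 m/s
throttle_to(7855): rpm ← 7855
throttle_to(3344): rpm ← 3344
final state: V = 66.95 m/s, rpm = 3344 → n = rpm/60 = 55.733333 rev/s
J = V / (n·D) = 66.95 / (55.733333 × 0.932) = 1.288901
regime bands: climb J<0.6137 | cruise [0.6137, 1.2275) | windmill J≥1.2275
J = 1.2889 → windmill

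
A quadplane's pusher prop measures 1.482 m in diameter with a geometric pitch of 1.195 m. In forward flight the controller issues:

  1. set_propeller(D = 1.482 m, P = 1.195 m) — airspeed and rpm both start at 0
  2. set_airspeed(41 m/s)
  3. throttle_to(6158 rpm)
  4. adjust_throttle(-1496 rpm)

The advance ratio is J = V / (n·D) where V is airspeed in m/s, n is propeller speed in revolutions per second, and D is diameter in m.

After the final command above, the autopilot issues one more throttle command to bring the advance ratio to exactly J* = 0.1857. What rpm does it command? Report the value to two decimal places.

set_propeller: D = 1.482 m, P = 1.195 m (p = P/D = 0.806343); state ← (V=0, rpm=0)
set_airspeed(41): V ← 41 m/s
throttle_to(6158): rpm ← 6158
adjust_throttle(-1496): rpm ← 6158 -1496 = 4662
final state: V = 41 m/s, rpm = 4662 → n = rpm/60 = 77.700000 rev/s
target J* = 0.1857; solve J* = V/(n·D) for n: n = V/(J*·D) = 41/(0.1857 × 1.482) = 148.978552 rev/s
rpm = 60·n = 8938.713131

rpm = 8938.71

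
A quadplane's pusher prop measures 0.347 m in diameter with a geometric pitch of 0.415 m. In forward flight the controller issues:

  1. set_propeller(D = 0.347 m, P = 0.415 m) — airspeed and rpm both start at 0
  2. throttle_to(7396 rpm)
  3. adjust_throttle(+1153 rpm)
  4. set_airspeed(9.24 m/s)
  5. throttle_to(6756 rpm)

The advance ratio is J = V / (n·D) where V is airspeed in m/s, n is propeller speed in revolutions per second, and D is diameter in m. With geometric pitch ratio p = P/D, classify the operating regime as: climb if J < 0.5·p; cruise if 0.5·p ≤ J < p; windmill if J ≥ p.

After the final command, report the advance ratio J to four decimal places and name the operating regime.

set_propeller: D = 0.347 m, P = 0.415 m (p = P/D = 1.195965); state ← (V=0, rpm=0)
throttle_to(7396): rpm ← 7396
adjust_throttle(+1153): rpm ← 7396 +1153 = 8549
set_airspeed(9.24): V ← 9.24 m/s
throttle_to(6756): rpm ← 6756
final state: V = 9.24 m/s, rpm = 6756 → n = rpm/60 = 112.600000 rev/s
J = V / (n·D) = 9.24 / (112.600000 × 0.347) = 0.236485
regime bands: climb J<0.5980 | cruise [0.5980, 1.1960) | windmill J≥1.1960
J = 0.2365 → climb

J = 0.2365, regime = climb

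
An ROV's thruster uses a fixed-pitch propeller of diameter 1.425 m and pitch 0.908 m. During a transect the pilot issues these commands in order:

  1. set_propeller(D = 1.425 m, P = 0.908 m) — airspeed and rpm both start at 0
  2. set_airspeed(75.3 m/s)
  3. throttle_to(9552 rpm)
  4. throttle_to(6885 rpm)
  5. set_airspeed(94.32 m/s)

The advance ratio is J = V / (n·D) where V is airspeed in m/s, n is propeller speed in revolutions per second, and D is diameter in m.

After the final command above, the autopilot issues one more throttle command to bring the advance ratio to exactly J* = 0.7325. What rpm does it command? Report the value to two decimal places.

set_propeller: D = 1.425 m, P = 0.908 m (p = P/D = 0.637193); state ← (V=0, rpm=0)
set_airspeed(75.3): V ← 75.3 m/s
throttle_to(9552): rpm ← 9552
throttle_to(6885): rpm ← 6885
set_airspeed(94.32): V ← 94.32 m/s
final state: V = 94.32 m/s, rpm = 6885 → n = rpm/60 = 114.750000 rev/s
target J* = 0.7325; solve J* = V/(n·D) for n: n = V/(J*·D) = 94.32/(0.7325 × 1.425) = 90.361056 rev/s
rpm = 60·n = 5421.663373

rpm = 5421.66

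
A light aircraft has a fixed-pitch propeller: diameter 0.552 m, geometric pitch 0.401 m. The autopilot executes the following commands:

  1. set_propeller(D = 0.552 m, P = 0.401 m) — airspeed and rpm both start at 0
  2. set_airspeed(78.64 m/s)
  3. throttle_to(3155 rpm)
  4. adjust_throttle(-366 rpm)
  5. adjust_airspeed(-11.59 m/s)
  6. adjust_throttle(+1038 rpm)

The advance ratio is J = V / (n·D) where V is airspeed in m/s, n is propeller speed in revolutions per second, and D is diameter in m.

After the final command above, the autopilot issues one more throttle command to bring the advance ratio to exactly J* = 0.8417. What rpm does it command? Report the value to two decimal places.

rpm = 8658.72

set_propeller: D = 0.552 m, P = 0.401 m (p = P/D = 0.726449); state ← (V=0, rpm=0)
set_airspeed(78.64): V ← 78.64 m/s
throttle_to(3155): rpm ← 3155
adjust_throttle(-366): rpm ← 3155 -366 = 2789
adjust_airspeed(-11.59): V ← 78.64 -11.59 = 67.05 m/s
adjust_throttle(+1038): rpm ← 2789 +1038 = 3827
final state: V = 67.05 m/s, rpm = 3827 → n = rpm/60 = 63.783333 rev/s
target J* = 0.8417; solve J* = V/(n·D) for n: n = V/(J*·D) = 67.05/(0.8417 × 0.552) = 144.311977 rev/s
rpm = 60·n = 8658.718639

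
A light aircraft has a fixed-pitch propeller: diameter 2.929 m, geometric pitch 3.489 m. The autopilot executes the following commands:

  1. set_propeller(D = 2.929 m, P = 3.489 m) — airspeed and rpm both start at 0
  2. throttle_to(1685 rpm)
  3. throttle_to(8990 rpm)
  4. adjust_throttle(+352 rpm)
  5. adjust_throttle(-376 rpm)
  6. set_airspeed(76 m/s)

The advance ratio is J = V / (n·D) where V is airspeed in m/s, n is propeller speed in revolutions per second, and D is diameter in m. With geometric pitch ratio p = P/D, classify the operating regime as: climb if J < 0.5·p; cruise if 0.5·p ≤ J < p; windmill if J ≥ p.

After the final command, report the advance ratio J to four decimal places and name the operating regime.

set_propeller: D = 2.929 m, P = 3.489 m (p = P/D = 1.191192); state ← (V=0, rpm=0)
throttle_to(1685): rpm ← 1685
throttle_to(8990): rpm ← 8990
adjust_throttle(+352): rpm ← 8990 +352 = 9342
adjust_throttle(-376): rpm ← 9342 -376 = 8966
set_airspeed(76): V ← 76 m/s
final state: V = 76 m/s, rpm = 8966 → n = rpm/60 = 149.433333 rev/s
J = V / (n·D) = 76 / (149.433333 × 2.929) = 0.173639
regime bands: climb J<0.5956 | cruise [0.5956, 1.1912) | windmill J≥1.1912
J = 0.1736 → climb

J = 0.1736, regime = climb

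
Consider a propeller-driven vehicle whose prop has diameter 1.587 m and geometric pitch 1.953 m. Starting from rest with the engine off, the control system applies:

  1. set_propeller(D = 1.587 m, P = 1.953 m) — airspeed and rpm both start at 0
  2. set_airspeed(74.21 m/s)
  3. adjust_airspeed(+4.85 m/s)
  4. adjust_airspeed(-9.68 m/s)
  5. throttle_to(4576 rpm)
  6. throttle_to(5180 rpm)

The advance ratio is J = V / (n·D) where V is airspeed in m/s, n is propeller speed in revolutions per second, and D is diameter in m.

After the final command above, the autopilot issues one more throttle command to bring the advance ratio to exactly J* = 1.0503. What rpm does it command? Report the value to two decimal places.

rpm = 2497.44

set_propeller: D = 1.587 m, P = 1.953 m (p = P/D = 1.230624); state ← (V=0, rpm=0)
set_airspeed(74.21): V ← 74.21 m/s
adjust_airspeed(+4.85): V ← 74.21 +4.85 = 79.06 m/s
adjust_airspeed(-9.68): V ← 79.06 -9.68 = 69.38 m/s
throttle_to(4576): rpm ← 4576
throttle_to(5180): rpm ← 5180
final state: V = 69.38 m/s, rpm = 5180 → n = rpm/60 = 86.333333 rev/s
target J* = 1.0503; solve J* = V/(n·D) for n: n = V/(J*·D) = 69.38/(1.0503 × 1.587) = 41.624018 rev/s
rpm = 60·n = 2497.441095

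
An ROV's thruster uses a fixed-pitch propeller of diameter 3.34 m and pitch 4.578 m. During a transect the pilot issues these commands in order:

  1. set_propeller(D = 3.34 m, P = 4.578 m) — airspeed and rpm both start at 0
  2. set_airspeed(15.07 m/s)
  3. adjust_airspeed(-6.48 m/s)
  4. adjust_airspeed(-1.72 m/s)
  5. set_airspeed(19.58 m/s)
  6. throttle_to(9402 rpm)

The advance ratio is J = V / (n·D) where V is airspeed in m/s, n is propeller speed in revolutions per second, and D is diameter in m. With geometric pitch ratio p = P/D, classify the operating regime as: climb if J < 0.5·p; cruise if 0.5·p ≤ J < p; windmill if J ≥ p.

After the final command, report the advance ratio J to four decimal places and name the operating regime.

J = 0.0374, regime = climb

set_propeller: D = 3.34 m, P = 4.578 m (p = P/D = 1.370659); state ← (V=0, rpm=0)
set_airspeed(15.07): V ← 15.07 m/s
adjust_airspeed(-6.48): V ← 15.07 -6.48 = 8.59 m/s
adjust_airspeed(-1.72): V ← 8.59 -1.72 = 6.87 m/s
set_airspeed(19.58): V ← 19.58 m/s
throttle_to(9402): rpm ← 9402
final state: V = 19.58 m/s, rpm = 9402 → n = rpm/60 = 156.700000 rev/s
J = V / (n·D) = 19.58 / (156.700000 × 3.34) = 0.037411
regime bands: climb J<0.6853 | cruise [0.6853, 1.3707) | windmill J≥1.3707
J = 0.0374 → climb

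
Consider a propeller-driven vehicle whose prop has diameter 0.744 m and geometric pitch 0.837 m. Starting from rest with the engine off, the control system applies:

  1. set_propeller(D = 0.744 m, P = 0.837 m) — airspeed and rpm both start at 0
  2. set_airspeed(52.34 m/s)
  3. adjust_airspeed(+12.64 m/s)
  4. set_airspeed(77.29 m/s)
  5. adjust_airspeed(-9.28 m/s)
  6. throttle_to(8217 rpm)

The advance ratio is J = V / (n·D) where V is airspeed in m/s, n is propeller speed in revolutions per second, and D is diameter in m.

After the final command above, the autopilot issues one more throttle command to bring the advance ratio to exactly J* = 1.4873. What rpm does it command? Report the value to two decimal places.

rpm = 3687.67

set_propeller: D = 0.744 m, P = 0.837 m (p = P/D = 1.125000); state ← (V=0, rpm=0)
set_airspeed(52.34): V ← 52.34 m/s
adjust_airspeed(+12.64): V ← 52.34 +12.64 = 64.98 m/s
set_airspeed(77.29): V ← 77.29 m/s
adjust_airspeed(-9.28): V ← 77.29 -9.28 = 68.01 m/s
throttle_to(8217): rpm ← 8217
final state: V = 68.01 m/s, rpm = 8217 → n = rpm/60 = 136.950000 rev/s
target J* = 1.4873; solve J* = V/(n·D) for n: n = V/(J*·D) = 68.01/(1.4873 × 0.744) = 61.461232 rev/s
rpm = 60·n = 3687.673919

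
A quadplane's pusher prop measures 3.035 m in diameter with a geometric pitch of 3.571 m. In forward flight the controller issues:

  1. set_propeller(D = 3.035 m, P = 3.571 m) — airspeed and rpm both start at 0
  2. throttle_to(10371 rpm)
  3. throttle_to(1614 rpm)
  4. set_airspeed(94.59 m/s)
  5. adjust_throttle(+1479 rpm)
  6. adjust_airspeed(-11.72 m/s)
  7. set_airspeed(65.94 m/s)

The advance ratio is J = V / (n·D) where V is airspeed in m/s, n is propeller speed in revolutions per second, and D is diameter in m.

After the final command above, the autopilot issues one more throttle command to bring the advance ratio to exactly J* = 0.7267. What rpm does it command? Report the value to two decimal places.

rpm = 1793.85

set_propeller: D = 3.035 m, P = 3.571 m (p = P/D = 1.176606); state ← (V=0, rpm=0)
throttle_to(10371): rpm ← 10371
throttle_to(1614): rpm ← 1614
set_airspeed(94.59): V ← 94.59 m/s
adjust_throttle(+1479): rpm ← 1614 +1479 = 3093
adjust_airspeed(-11.72): V ← 94.59 -11.72 = 82.87 m/s
set_airspeed(65.94): V ← 65.94 m/s
final state: V = 65.94 m/s, rpm = 3093 → n = rpm/60 = 51.550000 rev/s
target J* = 0.7267; solve J* = V/(n·D) for n: n = V/(J*·D) = 65.94/(0.7267 × 3.035) = 29.897515 rev/s
rpm = 60·n = 1793.850878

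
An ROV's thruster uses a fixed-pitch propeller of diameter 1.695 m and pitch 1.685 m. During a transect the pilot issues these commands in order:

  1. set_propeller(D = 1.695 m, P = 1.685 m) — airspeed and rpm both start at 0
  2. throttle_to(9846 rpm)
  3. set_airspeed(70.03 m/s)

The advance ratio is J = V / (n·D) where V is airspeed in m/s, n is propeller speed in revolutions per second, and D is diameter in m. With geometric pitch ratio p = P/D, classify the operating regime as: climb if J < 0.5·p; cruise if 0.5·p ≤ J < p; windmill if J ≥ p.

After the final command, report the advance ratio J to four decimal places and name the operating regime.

J = 0.2518, regime = climb

set_propeller: D = 1.695 m, P = 1.685 m (p = P/D = 0.994100); state ← (V=0, rpm=0)
throttle_to(9846): rpm ← 9846
set_airspeed(70.03): V ← 70.03 m/s
final state: V = 70.03 m/s, rpm = 9846 → n = rpm/60 = 164.100000 rev/s
J = V / (n·D) = 70.03 / (164.100000 × 1.695) = 0.251771
regime bands: climb J<0.4971 | cruise [0.4971, 0.9941) | windmill J≥0.9941
J = 0.2518 → climb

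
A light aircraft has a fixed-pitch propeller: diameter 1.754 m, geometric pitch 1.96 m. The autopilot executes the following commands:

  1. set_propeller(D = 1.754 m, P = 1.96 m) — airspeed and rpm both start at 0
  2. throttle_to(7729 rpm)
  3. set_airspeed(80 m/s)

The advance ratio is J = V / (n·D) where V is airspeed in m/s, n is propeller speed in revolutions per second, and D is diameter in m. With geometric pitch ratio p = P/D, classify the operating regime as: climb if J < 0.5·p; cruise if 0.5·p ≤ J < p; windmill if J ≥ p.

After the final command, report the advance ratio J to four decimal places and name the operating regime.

set_propeller: D = 1.754 m, P = 1.96 m (p = P/D = 1.117446); state ← (V=0, rpm=0)
throttle_to(7729): rpm ← 7729
set_airspeed(80): V ← 80 m/s
final state: V = 80 m/s, rpm = 7729 → n = rpm/60 = 128.816667 rev/s
J = V / (n·D) = 80 / (128.816667 × 1.754) = 0.354069
regime bands: climb J<0.5587 | cruise [0.5587, 1.1174) | windmill J≥1.1174
J = 0.3541 → climb

J = 0.3541, regime = climb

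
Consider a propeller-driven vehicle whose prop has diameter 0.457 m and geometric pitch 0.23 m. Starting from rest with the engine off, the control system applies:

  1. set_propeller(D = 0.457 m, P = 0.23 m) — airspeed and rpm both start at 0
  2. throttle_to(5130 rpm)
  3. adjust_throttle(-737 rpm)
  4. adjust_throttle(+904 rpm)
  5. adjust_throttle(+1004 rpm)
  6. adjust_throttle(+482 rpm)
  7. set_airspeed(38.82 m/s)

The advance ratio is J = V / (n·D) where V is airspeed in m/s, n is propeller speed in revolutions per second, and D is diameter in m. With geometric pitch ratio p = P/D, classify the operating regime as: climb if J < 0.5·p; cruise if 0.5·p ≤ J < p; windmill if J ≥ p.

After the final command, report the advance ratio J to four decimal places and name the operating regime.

J = 0.7514, regime = windmill

set_propeller: D = 0.457 m, P = 0.23 m (p = P/D = 0.503282); state ← (V=0, rpm=0)
throttle_to(5130): rpm ← 5130
adjust_throttle(-737): rpm ← 5130 -737 = 4393
adjust_throttle(+904): rpm ← 4393 +904 = 5297
adjust_throttle(+1004): rpm ← 5297 +1004 = 6301
adjust_throttle(+482): rpm ← 6301 +482 = 6783
set_airspeed(38.82): V ← 38.82 m/s
final state: V = 38.82 m/s, rpm = 6783 → n = rpm/60 = 113.050000 rev/s
J = V / (n·D) = 38.82 / (113.050000 × 0.457) = 0.751396
regime bands: climb J<0.2516 | cruise [0.2516, 0.5033) | windmill J≥0.5033
J = 0.7514 → windmill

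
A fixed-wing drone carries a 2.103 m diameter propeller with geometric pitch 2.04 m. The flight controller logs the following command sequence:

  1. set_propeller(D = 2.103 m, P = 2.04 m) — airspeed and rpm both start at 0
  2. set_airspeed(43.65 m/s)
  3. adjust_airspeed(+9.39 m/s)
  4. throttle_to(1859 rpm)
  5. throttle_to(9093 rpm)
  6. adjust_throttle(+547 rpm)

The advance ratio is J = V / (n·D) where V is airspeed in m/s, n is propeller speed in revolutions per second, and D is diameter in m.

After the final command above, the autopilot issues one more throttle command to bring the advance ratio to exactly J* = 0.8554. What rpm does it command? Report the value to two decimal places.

rpm = 1769.08

set_propeller: D = 2.103 m, P = 2.04 m (p = P/D = 0.970043); state ← (V=0, rpm=0)
set_airspeed(43.65): V ← 43.65 m/s
adjust_airspeed(+9.39): V ← 43.65 +9.39 = 53.04 m/s
throttle_to(1859): rpm ← 1859
throttle_to(9093): rpm ← 9093
adjust_throttle(+547): rpm ← 9093 +547 = 9640
final state: V = 53.04 m/s, rpm = 9640 → n = rpm/60 = 160.666667 rev/s
target J* = 0.8554; solve J* = V/(n·D) for n: n = V/(J*·D) = 53.04/(0.8554 × 2.103) = 29.484583 rev/s
rpm = 60·n = 1769.075008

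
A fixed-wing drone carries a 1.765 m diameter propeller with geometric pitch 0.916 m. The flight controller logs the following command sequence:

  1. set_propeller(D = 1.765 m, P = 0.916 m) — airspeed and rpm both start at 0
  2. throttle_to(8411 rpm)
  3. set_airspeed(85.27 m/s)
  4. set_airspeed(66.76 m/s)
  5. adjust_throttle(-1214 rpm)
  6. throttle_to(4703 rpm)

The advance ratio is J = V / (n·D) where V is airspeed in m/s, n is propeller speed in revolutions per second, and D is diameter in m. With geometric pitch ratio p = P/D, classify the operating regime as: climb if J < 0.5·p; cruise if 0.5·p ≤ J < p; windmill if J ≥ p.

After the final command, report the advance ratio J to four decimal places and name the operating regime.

set_propeller: D = 1.765 m, P = 0.916 m (p = P/D = 0.518980); state ← (V=0, rpm=0)
throttle_to(8411): rpm ← 8411
set_airspeed(85.27): V ← 85.27 m/s
set_airspeed(66.76): V ← 66.76 m/s
adjust_throttle(-1214): rpm ← 8411 -1214 = 7197
throttle_to(4703): rpm ← 4703
final state: V = 66.76 m/s, rpm = 4703 → n = rpm/60 = 78.383333 rev/s
J = V / (n·D) = 66.76 / (78.383333 × 1.765) = 0.482556
regime bands: climb J<0.2595 | cruise [0.2595, 0.5190) | windmill J≥0.5190
J = 0.4826 → cruise

J = 0.4826, regime = cruise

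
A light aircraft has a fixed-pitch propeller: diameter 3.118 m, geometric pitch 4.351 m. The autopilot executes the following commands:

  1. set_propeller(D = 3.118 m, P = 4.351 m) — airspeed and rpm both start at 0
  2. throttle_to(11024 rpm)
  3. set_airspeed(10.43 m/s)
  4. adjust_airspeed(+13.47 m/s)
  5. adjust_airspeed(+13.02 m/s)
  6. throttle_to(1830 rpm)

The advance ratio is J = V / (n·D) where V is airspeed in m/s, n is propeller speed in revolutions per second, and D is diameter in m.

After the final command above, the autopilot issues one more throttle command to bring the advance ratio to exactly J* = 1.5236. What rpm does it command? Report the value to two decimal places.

set_propeller: D = 3.118 m, P = 4.351 m (p = P/D = 1.395446); state ← (V=0, rpm=0)
throttle_to(11024): rpm ← 11024
set_airspeed(10.43): V ← 10.43 m/s
adjust_airspeed(+13.47): V ← 10.43 +13.47 = 23.9 m/s
adjust_airspeed(+13.02): V ← 23.9 +13.02 = 36.92 m/s
throttle_to(1830): rpm ← 1830
final state: V = 36.92 m/s, rpm = 1830 → n = rpm/60 = 30.500000 rev/s
target J* = 1.5236; solve J* = V/(n·D) for n: n = V/(J*·D) = 36.92/(1.5236 × 3.118) = 7.771675 rev/s
rpm = 60·n = 466.300486

rpm = 466.30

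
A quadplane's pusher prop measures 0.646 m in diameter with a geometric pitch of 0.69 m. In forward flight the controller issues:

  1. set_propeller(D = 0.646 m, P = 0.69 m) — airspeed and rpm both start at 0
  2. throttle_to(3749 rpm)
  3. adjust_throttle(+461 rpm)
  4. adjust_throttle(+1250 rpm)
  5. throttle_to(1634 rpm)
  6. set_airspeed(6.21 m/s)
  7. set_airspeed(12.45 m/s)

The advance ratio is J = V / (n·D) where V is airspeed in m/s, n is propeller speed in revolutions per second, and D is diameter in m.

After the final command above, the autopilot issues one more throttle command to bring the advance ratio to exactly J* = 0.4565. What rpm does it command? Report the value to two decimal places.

rpm = 2533.07

set_propeller: D = 0.646 m, P = 0.69 m (p = P/D = 1.068111); state ← (V=0, rpm=0)
throttle_to(3749): rpm ← 3749
adjust_throttle(+461): rpm ← 3749 +461 = 4210
adjust_throttle(+1250): rpm ← 4210 +1250 = 5460
throttle_to(1634): rpm ← 1634
set_airspeed(6.21): V ← 6.21 m/s
set_airspeed(12.45): V ← 12.45 m/s
final state: V = 12.45 m/s, rpm = 1634 → n = rpm/60 = 27.233333 rev/s
target J* = 0.4565; solve J* = V/(n·D) for n: n = V/(J*·D) = 12.45/(0.4565 × 0.646) = 42.217844 rev/s
rpm = 60·n = 2533.070645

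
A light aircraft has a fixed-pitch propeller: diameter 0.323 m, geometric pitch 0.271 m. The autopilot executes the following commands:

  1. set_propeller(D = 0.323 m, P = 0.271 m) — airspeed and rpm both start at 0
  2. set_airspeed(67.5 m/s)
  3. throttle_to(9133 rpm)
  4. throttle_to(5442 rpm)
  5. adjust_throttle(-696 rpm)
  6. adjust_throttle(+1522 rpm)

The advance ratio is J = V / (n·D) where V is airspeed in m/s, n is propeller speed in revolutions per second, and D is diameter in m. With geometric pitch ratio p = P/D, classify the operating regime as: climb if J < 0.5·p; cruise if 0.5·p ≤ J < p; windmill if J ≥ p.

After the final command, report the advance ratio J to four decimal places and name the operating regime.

J = 2.0004, regime = windmill

set_propeller: D = 0.323 m, P = 0.271 m (p = P/D = 0.839009); state ← (V=0, rpm=0)
set_airspeed(67.5): V ← 67.5 m/s
throttle_to(9133): rpm ← 9133
throttle_to(5442): rpm ← 5442
adjust_throttle(-696): rpm ← 5442 -696 = 4746
adjust_throttle(+1522): rpm ← 4746 +1522 = 6268
final state: V = 67.5 m/s, rpm = 6268 → n = rpm/60 = 104.466667 rev/s
J = V / (n·D) = 67.5 / (104.466667 × 0.323) = 2.000431
regime bands: climb J<0.4195 | cruise [0.4195, 0.8390) | windmill J≥0.8390
J = 2.0004 → windmill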